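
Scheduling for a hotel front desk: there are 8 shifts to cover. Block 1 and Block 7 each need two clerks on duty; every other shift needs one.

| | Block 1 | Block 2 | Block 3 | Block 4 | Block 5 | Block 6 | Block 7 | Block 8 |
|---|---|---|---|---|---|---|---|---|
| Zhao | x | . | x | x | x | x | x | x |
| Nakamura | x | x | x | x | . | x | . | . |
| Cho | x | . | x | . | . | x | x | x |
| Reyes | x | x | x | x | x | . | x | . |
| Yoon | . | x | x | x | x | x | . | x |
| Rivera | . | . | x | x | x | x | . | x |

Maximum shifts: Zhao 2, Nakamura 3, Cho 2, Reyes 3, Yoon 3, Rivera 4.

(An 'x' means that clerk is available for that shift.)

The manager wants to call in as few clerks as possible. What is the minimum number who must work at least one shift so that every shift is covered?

4

10 slots to fill and no one can take more than 4, so at least ⌈10/4⌉ = 3 clerks are needed.
No set of 3 clerks can cover every shift (each such set leaves at least one shift with no one available or exceeds a cap).
Zhao, Nakamura, Cho, and Reyes alone can cover everything: Block 1→Cho+Reyes, Block 2→Nakamura, Block 3→Reyes, Block 4→Nakamura, Block 5→Zhao, Block 6→Nakamura, Block 7→Cho+Reyes, Block 8→Zhao.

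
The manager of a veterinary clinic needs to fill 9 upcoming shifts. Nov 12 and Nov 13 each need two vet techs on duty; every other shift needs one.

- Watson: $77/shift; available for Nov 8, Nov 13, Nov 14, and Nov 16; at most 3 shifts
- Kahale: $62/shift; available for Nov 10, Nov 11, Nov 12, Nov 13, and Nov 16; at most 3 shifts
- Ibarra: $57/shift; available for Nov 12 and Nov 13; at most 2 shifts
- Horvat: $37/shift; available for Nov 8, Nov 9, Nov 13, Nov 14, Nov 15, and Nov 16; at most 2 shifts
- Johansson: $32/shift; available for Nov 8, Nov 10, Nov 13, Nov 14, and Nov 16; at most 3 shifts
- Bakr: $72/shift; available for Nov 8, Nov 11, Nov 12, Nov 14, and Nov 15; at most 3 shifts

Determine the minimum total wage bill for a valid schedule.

Nov 9 can only be covered by Horvat, so that assignment is forced.
Picking the cheapest available vet tech for each shift independently would cost $452, but that ignores the shift limits.
An optimal schedule: Nov 8→Johansson, Nov 9→Horvat, Nov 10→Johansson, Nov 11→Kahale, Nov 12→Ibarra+Kahale, Nov 13→Ibarra+Kahale, Nov 14→Bakr, Nov 15→Horvat, Nov 16→Johansson.
Total: 32 + 37 + 32 + 62 + 57 + 62 + 57 + 62 + 72 + 37 + 32 = $542.

$542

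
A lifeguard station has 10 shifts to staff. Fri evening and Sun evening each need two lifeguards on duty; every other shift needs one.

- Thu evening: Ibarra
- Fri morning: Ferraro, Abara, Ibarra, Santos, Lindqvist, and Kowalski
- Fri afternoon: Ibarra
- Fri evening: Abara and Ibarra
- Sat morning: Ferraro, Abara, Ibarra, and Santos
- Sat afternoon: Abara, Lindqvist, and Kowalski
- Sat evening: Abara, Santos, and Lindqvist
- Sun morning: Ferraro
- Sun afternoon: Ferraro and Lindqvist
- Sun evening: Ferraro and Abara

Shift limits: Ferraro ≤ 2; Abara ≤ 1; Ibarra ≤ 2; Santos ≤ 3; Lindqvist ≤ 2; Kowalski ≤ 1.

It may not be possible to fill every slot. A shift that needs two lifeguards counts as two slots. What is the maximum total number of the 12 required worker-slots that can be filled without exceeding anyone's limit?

10

Total capacity across all lifeguards is 2+1+2+3+2+1 = 11, and 12 slots are needed, so at most 11 can be filled.
Shifts {Fri evening, Sun evening} need 4 slots but only Ferraro, Abara, and Ibarra are available for them, supplying at most 3 — so at least 1 slot must go unfilled.
An assignment achieving 10: Thu evening→Ibarra, Fri morning→Santos, Fri afternoon→Ibarra, Fri evening→Abara, Sat morning→Santos, Sat afternoon→Lindqvist, Sat evening→Santos, Sun morning→Ferraro, Sun afternoon→Lindqvist, Sun evening→Ferraro.
Loads: Ferraro 2/2, Abara 1/1, Ibarra 2/2, Santos 3/3, Lindqvist 2/2, Kowalski 0/1.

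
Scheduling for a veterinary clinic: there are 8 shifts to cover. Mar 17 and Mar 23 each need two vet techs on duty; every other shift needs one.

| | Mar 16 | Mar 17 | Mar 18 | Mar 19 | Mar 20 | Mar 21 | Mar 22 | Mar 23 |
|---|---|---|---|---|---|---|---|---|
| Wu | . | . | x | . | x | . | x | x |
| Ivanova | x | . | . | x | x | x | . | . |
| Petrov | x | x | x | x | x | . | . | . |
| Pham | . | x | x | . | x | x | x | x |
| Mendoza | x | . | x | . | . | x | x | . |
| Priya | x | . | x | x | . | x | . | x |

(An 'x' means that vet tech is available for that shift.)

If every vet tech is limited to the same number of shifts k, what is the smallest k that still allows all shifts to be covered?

With 6 vet techs and 10 worker-slots to fill, someone must work at least ⌈10/6⌉ = 2 shifts, so k ≥ 2.
k = 2 works: Mar 16→Ivanova, Mar 17→Petrov+Pham, Mar 18→Mendoza, Mar 19→Ivanova, Mar 20→Petrov, Mar 21→Mendoza, Mar 22→Wu, Mar 23→Wu+Pham.
Loads: Wu 2, Ivanova 2, Petrov 2, Pham 2, Mendoza 2, Priya 0 — all ≤ 2.

2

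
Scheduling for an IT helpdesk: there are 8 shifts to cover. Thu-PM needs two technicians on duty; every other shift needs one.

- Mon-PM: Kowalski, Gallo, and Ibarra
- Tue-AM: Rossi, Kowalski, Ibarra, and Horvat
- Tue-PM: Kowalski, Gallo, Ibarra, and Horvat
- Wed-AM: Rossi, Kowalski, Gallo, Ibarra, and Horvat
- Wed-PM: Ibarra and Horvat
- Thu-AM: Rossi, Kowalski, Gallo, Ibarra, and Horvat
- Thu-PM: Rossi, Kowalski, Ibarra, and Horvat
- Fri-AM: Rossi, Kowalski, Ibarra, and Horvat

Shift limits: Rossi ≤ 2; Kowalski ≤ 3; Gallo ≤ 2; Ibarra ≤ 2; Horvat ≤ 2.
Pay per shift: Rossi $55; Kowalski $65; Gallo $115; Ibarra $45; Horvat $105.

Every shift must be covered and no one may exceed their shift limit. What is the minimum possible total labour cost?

Picking the cheapest available technician for each shift independently would cost $415, but that ignores the shift limits.
An optimal schedule: Mon-PM→Ibarra, Tue-AM→Rossi, Tue-PM→Kowalski, Wed-AM→Kowalski, Wed-PM→Ibarra, Thu-AM→Horvat, Thu-PM→Kowalski+Horvat, Fri-AM→Rossi.
Total: 45 + 55 + 65 + 65 + 45 + 105 + 65 + 105 + 55 = $605.

$605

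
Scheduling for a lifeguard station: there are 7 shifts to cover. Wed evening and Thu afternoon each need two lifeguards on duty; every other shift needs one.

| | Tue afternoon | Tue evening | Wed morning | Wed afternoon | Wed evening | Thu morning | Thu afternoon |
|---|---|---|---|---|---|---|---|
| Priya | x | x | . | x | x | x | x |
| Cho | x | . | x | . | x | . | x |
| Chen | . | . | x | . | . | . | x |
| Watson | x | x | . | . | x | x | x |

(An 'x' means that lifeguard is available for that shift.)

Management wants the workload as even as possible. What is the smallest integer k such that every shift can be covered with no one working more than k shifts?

With 4 lifeguards and 9 worker-slots to fill, someone must work at least ⌈9/4⌉ = 3 shifts, so k ≥ 3.
k = 3 works: Tue afternoon→Cho, Tue evening→Priya, Wed morning→Cho, Wed afternoon→Priya, Wed evening→Cho+Watson, Thu morning→Priya, Thu afternoon→Chen+Watson.
Loads: Priya 3, Cho 3, Chen 1, Watson 2 — all ≤ 3.

3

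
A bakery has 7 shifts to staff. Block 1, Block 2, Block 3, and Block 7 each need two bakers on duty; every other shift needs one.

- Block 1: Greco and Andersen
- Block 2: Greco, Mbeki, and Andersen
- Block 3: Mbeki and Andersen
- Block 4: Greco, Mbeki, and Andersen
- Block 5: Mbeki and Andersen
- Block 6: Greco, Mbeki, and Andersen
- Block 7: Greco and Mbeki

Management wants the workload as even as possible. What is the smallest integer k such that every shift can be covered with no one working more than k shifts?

With 3 bakers and 11 worker-slots to fill, someone must work at least ⌈11/3⌉ = 4 shifts, so k ≥ 4.
k = 4 works: Block 1→Greco+Andersen, Block 2→Greco+Mbeki, Block 3→Mbeki+Andersen, Block 4→Greco, Block 5→Mbeki, Block 6→Andersen, Block 7→Greco+Mbeki.
Loads: Greco 4, Mbeki 4, Andersen 3 — all ≤ 4.

4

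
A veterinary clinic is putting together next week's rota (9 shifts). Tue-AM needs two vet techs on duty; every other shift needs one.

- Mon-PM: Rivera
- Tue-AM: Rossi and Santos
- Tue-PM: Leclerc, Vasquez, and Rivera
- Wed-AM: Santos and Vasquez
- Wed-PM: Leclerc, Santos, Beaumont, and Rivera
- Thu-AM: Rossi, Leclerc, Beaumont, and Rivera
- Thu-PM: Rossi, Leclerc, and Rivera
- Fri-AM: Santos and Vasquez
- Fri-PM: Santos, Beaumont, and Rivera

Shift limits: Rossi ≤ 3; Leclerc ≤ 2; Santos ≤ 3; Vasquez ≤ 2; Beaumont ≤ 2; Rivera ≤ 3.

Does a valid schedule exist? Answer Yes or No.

Mon-PM can only be covered by Rivera, so that assignment is forced.
Tue-AM can only be covered by Rossi and Santos, so that assignment is forced.
One valid schedule: Mon-PM→Rivera, Tue-AM→Rossi+Santos, Tue-PM→Leclerc, Wed-AM→Santos, Wed-PM→Leclerc, Thu-AM→Rossi, Thu-PM→Rossi, Fri-AM→Santos, Fri-PM→Beaumont.
Loads: Rossi 3/3, Leclerc 2/2, Santos 3/3, Vasquez 0/2, Beaumont 1/2, Rivera 1/3 — all within limits.

Yes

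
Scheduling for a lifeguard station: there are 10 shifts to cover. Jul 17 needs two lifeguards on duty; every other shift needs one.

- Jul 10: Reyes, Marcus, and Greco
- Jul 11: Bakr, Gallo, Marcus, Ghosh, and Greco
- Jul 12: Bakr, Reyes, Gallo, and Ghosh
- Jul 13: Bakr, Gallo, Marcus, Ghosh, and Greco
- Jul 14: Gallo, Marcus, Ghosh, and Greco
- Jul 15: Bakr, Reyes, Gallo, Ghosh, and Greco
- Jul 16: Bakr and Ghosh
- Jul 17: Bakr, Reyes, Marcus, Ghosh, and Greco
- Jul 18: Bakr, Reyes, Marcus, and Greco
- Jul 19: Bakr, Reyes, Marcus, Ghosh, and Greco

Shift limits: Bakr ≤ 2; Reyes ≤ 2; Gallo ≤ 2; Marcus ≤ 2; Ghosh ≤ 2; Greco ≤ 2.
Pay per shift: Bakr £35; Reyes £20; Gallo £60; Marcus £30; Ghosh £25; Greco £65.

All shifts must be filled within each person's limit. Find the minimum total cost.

Picking the cheapest available lifeguard for each shift independently would cost £245, but that ignores the shift limits.
An optimal schedule: Jul 10→Reyes, Jul 11→Gallo, Jul 12→Bakr, Jul 13→Marcus, Jul 14→Gallo, Jul 15→Ghosh, Jul 16→Bakr, Jul 17→Ghosh+Greco, Jul 18→Reyes, Jul 19→Marcus.
Total: 20 + 60 + 35 + 30 + 60 + 25 + 35 + 25 + 65 + 20 + 30 = £405.

£405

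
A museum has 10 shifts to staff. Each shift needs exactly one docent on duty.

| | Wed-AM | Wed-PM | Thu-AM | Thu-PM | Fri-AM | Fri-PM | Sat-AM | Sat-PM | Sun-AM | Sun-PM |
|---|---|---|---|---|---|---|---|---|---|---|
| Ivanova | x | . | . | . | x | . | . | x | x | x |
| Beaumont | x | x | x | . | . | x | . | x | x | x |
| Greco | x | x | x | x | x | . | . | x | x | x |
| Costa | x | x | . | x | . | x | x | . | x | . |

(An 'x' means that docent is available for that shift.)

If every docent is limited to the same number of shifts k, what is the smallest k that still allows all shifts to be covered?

3

With 4 docents and 10 worker-slots to fill, someone must work at least ⌈10/4⌉ = 3 shifts, so k ≥ 3.
k = 3 works: Wed-AM→Greco, Wed-PM→Beaumont, Thu-AM→Beaumont, Thu-PM→Greco, Fri-AM→Ivanova, Fri-PM→Beaumont, Sat-AM→Costa, Sat-PM→Ivanova, Sun-AM→Greco, Sun-PM→Ivanova.
Loads: Ivanova 3, Beaumont 3, Greco 3, Costa 1 — all ≤ 3.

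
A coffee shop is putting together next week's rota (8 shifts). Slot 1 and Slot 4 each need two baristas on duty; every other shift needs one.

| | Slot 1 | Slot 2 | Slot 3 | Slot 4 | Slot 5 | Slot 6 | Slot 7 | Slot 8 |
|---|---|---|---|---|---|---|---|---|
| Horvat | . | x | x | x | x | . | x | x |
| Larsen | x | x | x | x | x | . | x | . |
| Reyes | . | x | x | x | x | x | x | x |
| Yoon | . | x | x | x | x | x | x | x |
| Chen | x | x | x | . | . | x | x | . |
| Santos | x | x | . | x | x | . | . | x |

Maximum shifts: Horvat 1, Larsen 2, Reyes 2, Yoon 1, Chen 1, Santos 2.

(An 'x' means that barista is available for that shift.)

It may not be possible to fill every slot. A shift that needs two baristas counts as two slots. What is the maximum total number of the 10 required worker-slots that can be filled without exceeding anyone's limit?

9

Total capacity across all baristas is 1+2+2+1+1+2 = 9, and 10 slots are needed, so at most 9 can be filled.
An assignment achieving 9: Slot 1→Larsen+Chen, Slot 2→Santos, Slot 3→Larsen, Slot 4→Reyes+Yoon, Slot 5→Santos, Slot 6→Reyes, Slot 8→Horvat.
Loads: Horvat 1/1, Larsen 2/2, Reyes 2/2, Yoon 1/1, Chen 1/1, Santos 2/2.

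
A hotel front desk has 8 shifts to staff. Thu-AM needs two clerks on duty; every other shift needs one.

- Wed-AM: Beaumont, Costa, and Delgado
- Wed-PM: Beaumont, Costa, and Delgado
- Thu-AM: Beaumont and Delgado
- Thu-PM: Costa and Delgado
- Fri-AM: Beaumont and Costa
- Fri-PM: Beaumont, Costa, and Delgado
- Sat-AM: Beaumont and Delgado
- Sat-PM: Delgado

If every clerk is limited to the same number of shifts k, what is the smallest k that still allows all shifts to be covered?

3

With 3 clerks and 9 worker-slots to fill, someone must work at least ⌈9/3⌉ = 3 shifts, so k ≥ 3.
k = 3 works: Wed-AM→Costa, Wed-PM→Costa, Thu-AM→Beaumont+Delgado, Thu-PM→Costa, Fri-AM→Beaumont, Fri-PM→Delgado, Sat-AM→Beaumont, Sat-PM→Delgado.
Loads: Beaumont 3, Costa 3, Delgado 3 — all ≤ 3.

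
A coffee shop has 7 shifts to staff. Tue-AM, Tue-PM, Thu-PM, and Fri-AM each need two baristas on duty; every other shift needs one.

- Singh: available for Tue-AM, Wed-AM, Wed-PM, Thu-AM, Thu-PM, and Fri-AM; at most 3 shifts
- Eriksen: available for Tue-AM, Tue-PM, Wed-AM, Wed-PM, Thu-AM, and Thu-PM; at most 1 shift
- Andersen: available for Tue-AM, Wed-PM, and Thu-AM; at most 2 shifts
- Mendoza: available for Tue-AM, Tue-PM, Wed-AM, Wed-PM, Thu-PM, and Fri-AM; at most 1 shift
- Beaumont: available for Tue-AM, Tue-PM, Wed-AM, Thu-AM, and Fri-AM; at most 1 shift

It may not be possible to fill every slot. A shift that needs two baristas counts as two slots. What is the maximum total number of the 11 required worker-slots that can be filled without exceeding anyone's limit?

Total capacity across all baristas is 3+1+2+1+1 = 8, and 11 slots are needed, so at most 8 can be filled.
An assignment achieving 8: Tue-PM→Eriksen+Mendoza, Wed-AM→Singh, Wed-PM→Andersen, Thu-AM→Andersen, Thu-PM→Singh, Fri-AM→Singh+Beaumont.
Loads: Singh 3/3, Eriksen 1/1, Andersen 2/2, Mendoza 1/1, Beaumont 1/1.

8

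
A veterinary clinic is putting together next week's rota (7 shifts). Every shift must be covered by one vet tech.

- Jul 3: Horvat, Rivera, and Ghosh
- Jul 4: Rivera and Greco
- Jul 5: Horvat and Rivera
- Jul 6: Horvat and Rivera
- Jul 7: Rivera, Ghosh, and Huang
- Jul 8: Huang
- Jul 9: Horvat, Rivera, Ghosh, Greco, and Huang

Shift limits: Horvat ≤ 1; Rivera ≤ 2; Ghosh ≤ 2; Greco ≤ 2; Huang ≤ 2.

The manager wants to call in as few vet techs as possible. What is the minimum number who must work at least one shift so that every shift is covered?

4

7 slots to fill and no one can take more than 2, so at least ⌈7/2⌉ = 4 vet techs are needed.
Horvat, Rivera, Ghosh, and Huang alone can cover everything: Jul 3→Ghosh, Jul 4→Rivera, Jul 5→Horvat, Jul 6→Rivera, Jul 7→Ghosh, Jul 8→Huang, Jul 9→Huang.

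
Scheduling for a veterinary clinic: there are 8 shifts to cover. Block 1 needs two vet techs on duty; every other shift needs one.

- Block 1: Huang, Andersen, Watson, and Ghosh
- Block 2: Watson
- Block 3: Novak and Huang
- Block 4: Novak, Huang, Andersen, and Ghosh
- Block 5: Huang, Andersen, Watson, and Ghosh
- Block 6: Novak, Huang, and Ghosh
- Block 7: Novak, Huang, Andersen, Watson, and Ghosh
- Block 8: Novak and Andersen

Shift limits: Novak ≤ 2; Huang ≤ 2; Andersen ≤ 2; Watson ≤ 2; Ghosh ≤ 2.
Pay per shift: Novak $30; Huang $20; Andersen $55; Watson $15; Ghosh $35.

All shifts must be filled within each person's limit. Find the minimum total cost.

Block 2 can only be covered by Watson, so that assignment is forced.
Picking the cheapest available vet tech for each shift independently would cost $170, but that ignores the shift limits.
An optimal schedule: Block 1→Ghosh+Andersen, Block 2→Watson, Block 3→Huang, Block 4→Novak, Block 5→Watson, Block 6→Huang, Block 7→Ghosh, Block 8→Novak.
Total: 35 + 55 + 15 + 20 + 30 + 15 + 20 + 35 + 30 = $255.

$255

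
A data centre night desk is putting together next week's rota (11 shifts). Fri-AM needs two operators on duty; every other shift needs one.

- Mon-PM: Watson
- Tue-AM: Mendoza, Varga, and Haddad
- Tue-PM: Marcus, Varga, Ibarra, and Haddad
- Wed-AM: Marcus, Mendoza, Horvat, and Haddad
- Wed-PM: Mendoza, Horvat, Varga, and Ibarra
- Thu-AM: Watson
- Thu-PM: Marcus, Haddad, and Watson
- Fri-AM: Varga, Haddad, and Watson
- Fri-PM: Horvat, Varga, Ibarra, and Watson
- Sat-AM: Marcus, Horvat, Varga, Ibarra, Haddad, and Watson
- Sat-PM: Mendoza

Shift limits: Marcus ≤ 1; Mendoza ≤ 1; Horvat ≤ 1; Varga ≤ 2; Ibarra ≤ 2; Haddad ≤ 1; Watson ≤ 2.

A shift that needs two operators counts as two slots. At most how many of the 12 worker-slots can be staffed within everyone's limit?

Total capacity across all operators is 1+1+1+2+2+1+2 = 10, and 12 slots are needed, so at most 10 can be filled.
An assignment achieving 10: Mon-PM→Watson, Tue-AM→Varga, Tue-PM→Ibarra, Wed-AM→Horvat, Wed-PM→Ibarra, Thu-AM→Watson, Thu-PM→Marcus, Fri-AM→Varga+Haddad, Sat-PM→Mendoza.
Loads: Marcus 1/1, Mendoza 1/1, Horvat 1/1, Varga 2/2, Ibarra 2/2, Haddad 1/1, Watson 2/2.

10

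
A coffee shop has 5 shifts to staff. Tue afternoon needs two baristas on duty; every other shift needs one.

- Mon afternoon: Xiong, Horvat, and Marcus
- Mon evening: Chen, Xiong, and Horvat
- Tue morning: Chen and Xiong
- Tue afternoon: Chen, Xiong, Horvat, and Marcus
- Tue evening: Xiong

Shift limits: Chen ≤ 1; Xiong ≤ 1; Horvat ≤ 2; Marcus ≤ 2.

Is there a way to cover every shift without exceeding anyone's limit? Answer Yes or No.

Tue evening can only be covered by Xiong, so that assignment is forced.
One valid schedule: Mon afternoon→Marcus, Mon evening→Horvat, Tue morning→Chen, Tue afternoon→Horvat+Marcus, Tue evening→Xiong.
Loads: Chen 1/1, Xiong 1/1, Horvat 2/2, Marcus 2/2 — all within limits.

Yes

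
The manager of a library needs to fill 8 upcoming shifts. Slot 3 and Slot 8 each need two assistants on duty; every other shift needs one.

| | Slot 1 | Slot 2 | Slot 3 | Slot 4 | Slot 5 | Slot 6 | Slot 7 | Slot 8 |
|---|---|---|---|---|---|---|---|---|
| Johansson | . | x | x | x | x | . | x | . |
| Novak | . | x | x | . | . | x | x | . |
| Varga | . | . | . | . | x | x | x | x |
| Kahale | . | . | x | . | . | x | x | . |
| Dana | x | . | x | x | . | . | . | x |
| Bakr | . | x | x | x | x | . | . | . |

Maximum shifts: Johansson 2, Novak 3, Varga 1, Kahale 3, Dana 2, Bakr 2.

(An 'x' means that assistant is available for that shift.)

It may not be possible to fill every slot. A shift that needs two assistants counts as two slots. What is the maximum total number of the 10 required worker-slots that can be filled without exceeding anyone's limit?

10

Total capacity across all assistants is 2+3+1+3+2+2 = 13, and 10 slots are needed, so at most 10 can be filled.
An assignment achieving 10: Slot 1→Dana, Slot 2→Johansson, Slot 3→Novak+Kahale, Slot 4→Johansson, Slot 5→Bakr, Slot 6→Novak, Slot 7→Novak, Slot 8→Varga+Dana.
Loads: Johansson 2/2, Novak 3/3, Varga 1/1, Kahale 1/3, Dana 2/2, Bakr 1/2.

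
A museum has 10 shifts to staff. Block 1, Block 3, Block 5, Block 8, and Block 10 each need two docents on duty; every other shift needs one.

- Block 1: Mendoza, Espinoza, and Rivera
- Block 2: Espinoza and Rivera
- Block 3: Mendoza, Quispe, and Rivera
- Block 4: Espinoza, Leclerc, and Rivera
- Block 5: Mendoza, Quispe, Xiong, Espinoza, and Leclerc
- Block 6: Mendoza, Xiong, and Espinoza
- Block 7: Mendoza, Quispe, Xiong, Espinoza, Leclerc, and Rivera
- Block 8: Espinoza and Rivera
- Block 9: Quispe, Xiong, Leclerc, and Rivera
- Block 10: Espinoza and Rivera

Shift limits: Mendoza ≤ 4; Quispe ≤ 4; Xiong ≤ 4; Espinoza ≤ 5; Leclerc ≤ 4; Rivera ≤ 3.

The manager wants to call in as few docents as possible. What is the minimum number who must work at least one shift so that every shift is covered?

4

15 slots to fill and no one can take more than 5, so at least ⌈15/5⌉ = 3 docents are needed.
Any 3 docents together have capacity at most 5+4+4 = 13 < 15 slots, so 3 can never suffice.
Mendoza, Quispe, Espinoza, and Rivera alone can cover everything: Block 1→Mendoza+Espinoza, Block 2→Espinoza, Block 3→Mendoza+Quispe, Block 4→Espinoza, Block 5→Mendoza+Quispe, Block 6→Mendoza, Block 7→Quispe, Block 8→Espinoza+Rivera, Block 9→Quispe, Block 10→Espinoza+Rivera.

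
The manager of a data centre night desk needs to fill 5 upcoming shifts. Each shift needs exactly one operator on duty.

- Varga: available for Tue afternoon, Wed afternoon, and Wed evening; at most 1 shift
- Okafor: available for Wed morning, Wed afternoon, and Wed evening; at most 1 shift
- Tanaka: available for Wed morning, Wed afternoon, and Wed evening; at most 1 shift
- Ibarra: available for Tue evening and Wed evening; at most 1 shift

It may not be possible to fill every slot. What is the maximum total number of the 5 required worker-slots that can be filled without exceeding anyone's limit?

4

Total capacity across all operators is 1+1+1+1 = 4, and 5 slots are needed, so at most 4 can be filled.
An assignment achieving 4: Tue afternoon→Varga, Tue evening→Ibarra, Wed morning→Okafor, Wed afternoon→Tanaka.
Loads: Varga 1/1, Okafor 1/1, Tanaka 1/1, Ibarra 1/1.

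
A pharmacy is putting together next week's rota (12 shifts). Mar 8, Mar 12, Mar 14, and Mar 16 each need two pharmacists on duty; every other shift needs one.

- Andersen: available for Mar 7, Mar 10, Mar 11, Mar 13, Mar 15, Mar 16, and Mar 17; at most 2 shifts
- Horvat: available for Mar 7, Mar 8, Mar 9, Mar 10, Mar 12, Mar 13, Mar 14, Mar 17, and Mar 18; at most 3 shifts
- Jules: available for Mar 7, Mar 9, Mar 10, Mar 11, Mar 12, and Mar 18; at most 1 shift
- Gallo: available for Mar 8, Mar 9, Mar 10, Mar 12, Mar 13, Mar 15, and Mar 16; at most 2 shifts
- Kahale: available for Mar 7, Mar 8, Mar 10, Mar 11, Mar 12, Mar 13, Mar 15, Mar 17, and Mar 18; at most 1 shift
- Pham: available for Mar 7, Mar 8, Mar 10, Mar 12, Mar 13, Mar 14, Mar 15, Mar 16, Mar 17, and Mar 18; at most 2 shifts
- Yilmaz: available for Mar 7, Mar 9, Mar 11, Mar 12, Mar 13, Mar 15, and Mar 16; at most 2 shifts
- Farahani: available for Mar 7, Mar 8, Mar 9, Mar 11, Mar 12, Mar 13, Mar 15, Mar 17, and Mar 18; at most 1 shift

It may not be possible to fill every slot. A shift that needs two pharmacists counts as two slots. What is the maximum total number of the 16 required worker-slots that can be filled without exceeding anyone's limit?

Total capacity across all pharmacists is 2+3+1+2+1+2+2+1 = 14, and 16 slots are needed, so at most 14 can be filled.
An assignment achieving 14: Mar 7→Yilmaz, Mar 8→Horvat+Gallo, Mar 9→Horvat, Mar 10→Pham, Mar 11→Andersen, Mar 12→Farahani, Mar 14→Horvat+Pham, Mar 15→Yilmaz, Mar 16→Andersen+Gallo, Mar 17→Kahale, Mar 18→Jules.
Loads: Andersen 2/2, Horvat 3/3, Jules 1/1, Gallo 2/2, Kahale 1/1, Pham 2/2, Yilmaz 2/2, Farahani 1/1.

14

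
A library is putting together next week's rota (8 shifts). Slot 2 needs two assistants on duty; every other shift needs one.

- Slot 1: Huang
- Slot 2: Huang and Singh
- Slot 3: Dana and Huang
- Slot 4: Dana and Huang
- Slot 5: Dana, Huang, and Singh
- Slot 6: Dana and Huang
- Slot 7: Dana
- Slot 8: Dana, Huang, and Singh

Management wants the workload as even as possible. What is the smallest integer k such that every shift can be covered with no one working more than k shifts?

3

With 3 assistants and 9 worker-slots to fill, someone must work at least ⌈9/3⌉ = 3 shifts, so k ≥ 3.
k = 3 works: Slot 1→Huang, Slot 2→Huang+Singh, Slot 3→Dana, Slot 4→Dana, Slot 5→Singh, Slot 6→Huang, Slot 7→Dana, Slot 8→Singh.
Loads: Dana 3, Huang 3, Singh 3 — all ≤ 3.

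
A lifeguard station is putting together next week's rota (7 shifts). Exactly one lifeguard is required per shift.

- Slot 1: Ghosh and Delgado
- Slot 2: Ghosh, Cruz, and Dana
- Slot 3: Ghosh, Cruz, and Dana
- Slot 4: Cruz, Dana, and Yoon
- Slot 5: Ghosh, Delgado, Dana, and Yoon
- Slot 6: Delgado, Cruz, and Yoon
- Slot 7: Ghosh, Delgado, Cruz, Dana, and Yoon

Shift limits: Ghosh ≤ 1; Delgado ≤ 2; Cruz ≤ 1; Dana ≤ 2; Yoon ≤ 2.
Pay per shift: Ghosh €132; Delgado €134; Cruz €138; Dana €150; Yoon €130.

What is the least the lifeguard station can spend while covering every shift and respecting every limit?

€948

Picking the cheapest available lifeguard for each shift independently would cost €916, but that ignores the shift limits.
An optimal schedule: Slot 1→Ghosh, Slot 2→Cruz, Slot 3→Dana, Slot 4→Yoon, Slot 5→Delgado, Slot 6→Yoon, Slot 7→Delgado.
Total: 132 + 138 + 150 + 130 + 134 + 130 + 134 = €948.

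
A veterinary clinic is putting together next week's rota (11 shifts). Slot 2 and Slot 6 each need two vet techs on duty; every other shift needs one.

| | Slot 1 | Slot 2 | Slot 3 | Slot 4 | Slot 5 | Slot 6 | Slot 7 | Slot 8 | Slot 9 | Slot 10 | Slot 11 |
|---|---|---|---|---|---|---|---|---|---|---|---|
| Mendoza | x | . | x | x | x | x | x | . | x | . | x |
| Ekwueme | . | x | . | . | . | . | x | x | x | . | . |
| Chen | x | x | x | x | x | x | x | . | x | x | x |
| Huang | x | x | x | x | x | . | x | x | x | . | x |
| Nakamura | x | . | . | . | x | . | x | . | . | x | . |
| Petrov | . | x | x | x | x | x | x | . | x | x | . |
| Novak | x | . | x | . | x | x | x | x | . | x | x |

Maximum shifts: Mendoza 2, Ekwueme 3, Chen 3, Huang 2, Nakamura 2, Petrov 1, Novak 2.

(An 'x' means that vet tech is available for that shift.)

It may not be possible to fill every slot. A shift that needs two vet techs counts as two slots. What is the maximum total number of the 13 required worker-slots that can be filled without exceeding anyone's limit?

Total capacity across all vet techs is 2+3+3+2+2+1+2 = 15, and 13 slots are needed, so at most 13 can be filled.
An assignment achieving 13: Slot 1→Huang, Slot 2→Ekwueme+Chen, Slot 3→Petrov, Slot 4→Mendoza, Slot 5→Nakamura, Slot 6→Mendoza+Chen, Slot 7→Nakamura, Slot 8→Ekwueme, Slot 9→Ekwueme, Slot 10→Chen, Slot 11→Huang.
Loads: Mendoza 2/2, Ekwueme 3/3, Chen 3/3, Huang 2/2, Nakamura 2/2, Petrov 1/1, Novak 0/2.

13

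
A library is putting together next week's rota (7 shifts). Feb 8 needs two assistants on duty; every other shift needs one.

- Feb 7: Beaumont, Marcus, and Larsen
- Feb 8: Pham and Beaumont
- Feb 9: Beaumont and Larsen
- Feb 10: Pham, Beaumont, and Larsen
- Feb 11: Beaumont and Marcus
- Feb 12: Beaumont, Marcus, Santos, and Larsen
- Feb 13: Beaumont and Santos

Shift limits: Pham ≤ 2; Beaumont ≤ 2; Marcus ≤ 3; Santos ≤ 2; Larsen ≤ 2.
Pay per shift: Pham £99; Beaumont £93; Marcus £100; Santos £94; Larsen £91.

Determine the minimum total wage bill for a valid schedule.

Feb 8 can only be covered by Pham and Beaumont, so that assignment is forced.
Picking the cheapest available assistant for each shift independently would cost £742, but that ignores the shift limits.
An optimal schedule: Feb 7→Larsen, Feb 8→Beaumont+Pham, Feb 9→Larsen, Feb 10→Pham, Feb 11→Beaumont, Feb 12→Santos, Feb 13→Santos.
Total: 91 + 93 + 99 + 91 + 99 + 93 + 94 + 94 = £754.

£754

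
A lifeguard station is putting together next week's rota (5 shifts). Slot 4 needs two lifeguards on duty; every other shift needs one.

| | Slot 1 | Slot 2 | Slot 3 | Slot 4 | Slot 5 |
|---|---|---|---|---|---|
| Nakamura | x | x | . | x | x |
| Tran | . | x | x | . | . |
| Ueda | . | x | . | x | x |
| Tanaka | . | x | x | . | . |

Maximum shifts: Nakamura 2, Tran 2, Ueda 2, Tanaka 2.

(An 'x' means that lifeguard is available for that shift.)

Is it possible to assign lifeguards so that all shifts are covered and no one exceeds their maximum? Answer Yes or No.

Yes

Slot 1 can only be covered by Nakamura, so that assignment is forced.
Slot 4 can only be covered by Nakamura and Ueda, so that assignment is forced.
One valid schedule: Slot 1→Nakamura, Slot 2→Tran, Slot 3→Tran, Slot 4→Nakamura+Ueda, Slot 5→Ueda.
Loads: Nakamura 2/2, Tran 2/2, Ueda 2/2, Tanaka 0/2 — all within limits.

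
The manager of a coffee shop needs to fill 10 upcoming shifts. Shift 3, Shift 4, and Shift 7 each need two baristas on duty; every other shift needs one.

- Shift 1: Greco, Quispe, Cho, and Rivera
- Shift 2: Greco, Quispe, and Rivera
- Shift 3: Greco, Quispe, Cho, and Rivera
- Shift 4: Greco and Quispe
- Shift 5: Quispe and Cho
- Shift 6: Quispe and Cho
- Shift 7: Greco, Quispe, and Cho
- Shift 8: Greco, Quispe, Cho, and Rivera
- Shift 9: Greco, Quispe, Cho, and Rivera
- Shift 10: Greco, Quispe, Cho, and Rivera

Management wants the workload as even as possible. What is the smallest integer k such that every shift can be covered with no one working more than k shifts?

With 4 baristas and 13 worker-slots to fill, someone must work at least ⌈13/4⌉ = 4 shifts, so k ≥ 4.
k = 4 works: Shift 1→Greco, Shift 2→Greco, Shift 3→Cho+Rivera, Shift 4→Greco+Quispe, Shift 5→Quispe, Shift 6→Quispe, Shift 7→Greco+Quispe, Shift 8→Cho, Shift 9→Cho, Shift 10→Cho.
Loads: Greco 4, Quispe 4, Cho 4, Rivera 1 — all ≤ 4.

4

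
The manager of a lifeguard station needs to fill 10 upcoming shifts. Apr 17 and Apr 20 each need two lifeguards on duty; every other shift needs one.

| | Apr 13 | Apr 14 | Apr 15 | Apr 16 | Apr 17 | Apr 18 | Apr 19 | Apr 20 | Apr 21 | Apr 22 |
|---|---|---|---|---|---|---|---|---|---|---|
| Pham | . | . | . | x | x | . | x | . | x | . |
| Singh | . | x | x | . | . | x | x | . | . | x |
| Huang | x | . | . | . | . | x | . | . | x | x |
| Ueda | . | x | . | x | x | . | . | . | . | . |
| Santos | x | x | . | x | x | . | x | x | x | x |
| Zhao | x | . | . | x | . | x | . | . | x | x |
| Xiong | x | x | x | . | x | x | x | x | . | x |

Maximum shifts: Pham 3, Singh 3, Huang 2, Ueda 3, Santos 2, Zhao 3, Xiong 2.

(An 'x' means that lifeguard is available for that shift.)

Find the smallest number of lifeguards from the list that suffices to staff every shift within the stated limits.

5

12 slots to fill and no one can take more than 3, so at least ⌈12/3⌉ = 4 lifeguards are needed.
No set of 4 lifeguards can cover every shift (each such set leaves at least one shift with no one available or exceeds a cap).
Pham, Singh, Huang, Santos, and Xiong alone can cover everything: Apr 13→Huang, Apr 14→Singh, Apr 15→Singh, Apr 16→Pham, Apr 17→Pham+Santos, Apr 18→Singh, Apr 19→Xiong, Apr 20→Santos+Xiong, Apr 21→Pham, Apr 22→Huang.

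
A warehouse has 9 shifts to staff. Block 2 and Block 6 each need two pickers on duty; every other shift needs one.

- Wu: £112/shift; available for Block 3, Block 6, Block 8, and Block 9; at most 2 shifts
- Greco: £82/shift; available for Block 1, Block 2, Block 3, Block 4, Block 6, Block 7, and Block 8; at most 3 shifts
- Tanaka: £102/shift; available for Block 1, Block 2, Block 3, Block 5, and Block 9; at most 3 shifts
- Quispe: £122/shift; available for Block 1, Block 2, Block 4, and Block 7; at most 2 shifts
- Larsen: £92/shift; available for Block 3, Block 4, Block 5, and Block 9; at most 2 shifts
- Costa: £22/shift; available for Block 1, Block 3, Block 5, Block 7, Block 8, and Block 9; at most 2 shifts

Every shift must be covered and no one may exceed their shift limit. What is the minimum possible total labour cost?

Block 6 can only be covered by Wu and Greco, so that assignment is forced.
Picking the cheapest available picker for each shift independently would cost £592, but that ignores the shift limits.
An optimal schedule: Block 1→Tanaka, Block 2→Greco+Tanaka, Block 3→Tanaka, Block 4→Greco, Block 5→Larsen, Block 6→Greco+Wu, Block 7→Costa, Block 8→Costa, Block 9→Larsen.
Total: 102 + 82 + 102 + 102 + 82 + 92 + 82 + 112 + 22 + 22 + 92 = £892.

£892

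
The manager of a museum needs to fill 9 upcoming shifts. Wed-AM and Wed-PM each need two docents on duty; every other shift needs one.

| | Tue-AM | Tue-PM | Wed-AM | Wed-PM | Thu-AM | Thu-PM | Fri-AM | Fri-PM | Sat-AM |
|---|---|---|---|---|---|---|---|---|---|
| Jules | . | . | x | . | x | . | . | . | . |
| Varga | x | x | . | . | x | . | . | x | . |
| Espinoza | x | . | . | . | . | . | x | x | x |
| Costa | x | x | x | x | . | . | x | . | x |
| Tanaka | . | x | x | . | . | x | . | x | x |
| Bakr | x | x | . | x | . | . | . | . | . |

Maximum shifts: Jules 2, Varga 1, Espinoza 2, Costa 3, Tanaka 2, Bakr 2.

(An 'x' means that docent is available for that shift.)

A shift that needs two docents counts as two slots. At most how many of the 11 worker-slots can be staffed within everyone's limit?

11

Total capacity across all docents is 2+1+2+3+2+2 = 12, and 11 slots are needed, so at most 11 can be filled.
An assignment achieving 11: Tue-AM→Costa, Tue-PM→Tanaka, Wed-AM→Jules+Costa, Wed-PM→Costa+Bakr, Thu-AM→Jules, Thu-PM→Tanaka, Fri-AM→Espinoza, Fri-PM→Varga, Sat-AM→Espinoza.
Loads: Jules 2/2, Varga 1/1, Espinoza 2/2, Costa 3/3, Tanaka 2/2, Bakr 1/2.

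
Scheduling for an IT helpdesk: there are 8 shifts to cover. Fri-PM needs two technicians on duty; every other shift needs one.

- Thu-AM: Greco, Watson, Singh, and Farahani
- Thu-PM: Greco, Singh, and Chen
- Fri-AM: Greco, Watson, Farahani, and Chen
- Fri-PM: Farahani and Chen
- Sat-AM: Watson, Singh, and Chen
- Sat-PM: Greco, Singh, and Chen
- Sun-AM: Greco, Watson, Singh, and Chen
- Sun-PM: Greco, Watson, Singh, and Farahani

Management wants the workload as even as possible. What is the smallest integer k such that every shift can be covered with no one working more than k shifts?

2

With 5 technicians and 9 worker-slots to fill, someone must work at least ⌈9/5⌉ = 2 shifts, so k ≥ 2.
k = 2 works: Thu-AM→Watson, Thu-PM→Greco, Fri-AM→Farahani, Fri-PM→Farahani+Chen, Sat-AM→Watson, Sat-PM→Greco, Sun-AM→Singh, Sun-PM→Singh.
Loads: Greco 2, Watson 2, Singh 2, Farahani 2, Chen 1 — all ≤ 2.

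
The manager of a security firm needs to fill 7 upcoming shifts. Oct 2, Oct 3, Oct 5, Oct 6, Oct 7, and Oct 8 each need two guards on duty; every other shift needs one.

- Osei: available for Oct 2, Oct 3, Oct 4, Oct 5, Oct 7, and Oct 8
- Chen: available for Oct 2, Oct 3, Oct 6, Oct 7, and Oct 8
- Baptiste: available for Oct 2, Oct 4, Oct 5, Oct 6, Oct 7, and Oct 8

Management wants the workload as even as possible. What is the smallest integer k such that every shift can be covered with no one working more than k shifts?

With 3 guards and 13 worker-slots to fill, someone must work at least ⌈13/3⌉ = 5 shifts, so k ≥ 5.
k = 5 works: Oct 2→Osei+Chen, Oct 3→Osei+Chen, Oct 4→Osei, Oct 5→Osei+Baptiste, Oct 6→Chen+Baptiste, Oct 7→Osei+Chen, Oct 8→Chen+Baptiste.
Loads: Osei 5, Chen 5, Baptiste 3 — all ≤ 5.

5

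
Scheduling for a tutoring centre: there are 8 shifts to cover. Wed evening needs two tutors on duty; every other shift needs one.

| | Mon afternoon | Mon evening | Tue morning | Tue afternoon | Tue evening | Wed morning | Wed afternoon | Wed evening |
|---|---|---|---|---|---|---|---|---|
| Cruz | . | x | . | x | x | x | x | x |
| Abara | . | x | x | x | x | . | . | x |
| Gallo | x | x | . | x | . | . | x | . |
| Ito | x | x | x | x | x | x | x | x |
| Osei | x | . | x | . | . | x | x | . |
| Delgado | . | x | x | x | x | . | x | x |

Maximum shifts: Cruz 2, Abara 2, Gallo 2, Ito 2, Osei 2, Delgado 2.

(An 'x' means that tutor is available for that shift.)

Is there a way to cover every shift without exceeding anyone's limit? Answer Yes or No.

Yes

One valid schedule: Mon afternoon→Gallo, Mon evening→Abara, Tue morning→Abara, Tue afternoon→Gallo, Tue evening→Cruz, Wed morning→Cruz, Wed afternoon→Ito, Wed evening→Ito+Delgado.
Loads: Cruz 2/2, Abara 2/2, Gallo 2/2, Ito 2/2, Osei 0/2, Delgado 1/2 — all within limits.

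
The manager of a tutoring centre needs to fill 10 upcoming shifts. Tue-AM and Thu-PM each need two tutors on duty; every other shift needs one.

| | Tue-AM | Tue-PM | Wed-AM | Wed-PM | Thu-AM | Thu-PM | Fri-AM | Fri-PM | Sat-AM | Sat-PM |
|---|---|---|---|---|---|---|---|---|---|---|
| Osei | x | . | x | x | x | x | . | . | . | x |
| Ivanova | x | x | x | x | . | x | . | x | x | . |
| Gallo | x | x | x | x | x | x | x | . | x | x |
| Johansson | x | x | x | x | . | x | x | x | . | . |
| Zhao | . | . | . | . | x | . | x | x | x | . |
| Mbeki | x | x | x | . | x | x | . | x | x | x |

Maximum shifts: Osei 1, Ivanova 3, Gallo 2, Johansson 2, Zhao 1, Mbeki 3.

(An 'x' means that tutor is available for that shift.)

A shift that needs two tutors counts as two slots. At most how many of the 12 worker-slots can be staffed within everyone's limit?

Total capacity across all tutors is 1+3+2+2+1+3 = 12, and 12 slots are needed, so at most 12 can be filled.
An assignment achieving 12: Tue-AM→Johansson+Mbeki, Tue-PM→Ivanova, Wed-AM→Mbeki, Wed-PM→Ivanova, Thu-AM→Gallo, Thu-PM→Johansson+Mbeki, Fri-AM→Gallo, Fri-PM→Ivanova, Sat-AM→Zhao, Sat-PM→Osei.
Loads: Osei 1/1, Ivanova 3/3, Gallo 2/2, Johansson 2/2, Zhao 1/1, Mbeki 3/3.

12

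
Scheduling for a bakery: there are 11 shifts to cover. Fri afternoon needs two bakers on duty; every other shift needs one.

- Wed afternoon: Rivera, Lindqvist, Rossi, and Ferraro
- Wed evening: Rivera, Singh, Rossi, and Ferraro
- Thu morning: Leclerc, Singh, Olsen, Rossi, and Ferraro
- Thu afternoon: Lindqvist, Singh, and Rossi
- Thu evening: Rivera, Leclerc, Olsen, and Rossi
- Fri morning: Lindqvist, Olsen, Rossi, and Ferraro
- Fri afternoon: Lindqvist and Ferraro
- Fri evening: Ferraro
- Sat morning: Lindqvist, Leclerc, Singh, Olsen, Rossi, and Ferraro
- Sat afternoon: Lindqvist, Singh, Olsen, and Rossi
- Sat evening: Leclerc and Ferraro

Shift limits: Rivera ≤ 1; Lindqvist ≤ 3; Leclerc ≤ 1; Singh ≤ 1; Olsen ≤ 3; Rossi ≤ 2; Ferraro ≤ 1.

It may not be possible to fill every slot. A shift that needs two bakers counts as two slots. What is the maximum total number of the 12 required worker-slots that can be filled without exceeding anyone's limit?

Total capacity across all bakers is 1+3+1+1+3+2+1 = 12, and 12 slots are needed, so at most 12 can be filled.
Shifts {Fri afternoon, Fri evening} need 3 slots but only Lindqvist and Ferraro are available for them, supplying at most 2 — so at least 1 slot must go unfilled.
An assignment achieving 11: Wed afternoon→Rivera, Wed evening→Singh, Thu morning→Olsen, Thu afternoon→Lindqvist, Thu evening→Olsen, Fri morning→Lindqvist, Fri afternoon→Lindqvist, Fri evening→Ferraro, Sat morning→Rossi, Sat afternoon→Olsen, Sat evening→Leclerc.
Loads: Rivera 1/1, Lindqvist 3/3, Leclerc 1/1, Singh 1/1, Olsen 3/3, Rossi 1/2, Ferraro 1/1.

11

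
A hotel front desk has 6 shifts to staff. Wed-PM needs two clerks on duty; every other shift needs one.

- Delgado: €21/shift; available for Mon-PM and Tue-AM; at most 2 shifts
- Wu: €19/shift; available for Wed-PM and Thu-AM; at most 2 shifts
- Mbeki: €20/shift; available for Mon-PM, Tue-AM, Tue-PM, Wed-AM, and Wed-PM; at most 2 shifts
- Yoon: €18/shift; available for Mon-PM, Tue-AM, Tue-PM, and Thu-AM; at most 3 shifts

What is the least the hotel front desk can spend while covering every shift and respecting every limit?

Wed-AM can only be covered by Mbeki, so that assignment is forced.
Wed-PM can only be covered by Wu and Mbeki, so that assignment is forced.
Picking the cheapest available clerk for each shift independently would cost €131, but that ignores the shift limits.
An optimal schedule: Mon-PM→Yoon, Tue-AM→Yoon, Tue-PM→Yoon, Wed-AM→Mbeki, Wed-PM→Wu+Mbeki, Thu-AM→Wu.
Total: 18 + 18 + 18 + 20 + 19 + 20 + 19 = €132.

€132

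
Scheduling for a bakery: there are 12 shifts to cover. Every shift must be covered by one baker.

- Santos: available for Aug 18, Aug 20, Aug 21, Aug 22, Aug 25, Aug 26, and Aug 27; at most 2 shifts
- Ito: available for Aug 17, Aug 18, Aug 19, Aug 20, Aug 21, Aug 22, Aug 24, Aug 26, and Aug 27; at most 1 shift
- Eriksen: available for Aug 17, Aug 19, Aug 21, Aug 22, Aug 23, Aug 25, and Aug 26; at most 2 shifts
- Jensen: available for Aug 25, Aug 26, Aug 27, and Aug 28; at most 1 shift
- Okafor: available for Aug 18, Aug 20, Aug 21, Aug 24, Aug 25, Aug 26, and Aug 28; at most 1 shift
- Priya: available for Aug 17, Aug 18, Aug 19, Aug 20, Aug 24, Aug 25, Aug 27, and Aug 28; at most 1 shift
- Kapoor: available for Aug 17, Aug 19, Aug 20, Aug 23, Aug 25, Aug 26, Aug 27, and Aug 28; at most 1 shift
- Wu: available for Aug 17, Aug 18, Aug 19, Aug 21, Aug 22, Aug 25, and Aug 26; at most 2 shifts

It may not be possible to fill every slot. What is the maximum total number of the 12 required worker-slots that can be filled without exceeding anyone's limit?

11

Total capacity across all bakers is 2+1+2+1+1+1+1+2 = 11, and 12 slots are needed, so at most 11 can be filled.
An assignment achieving 11: Aug 17→Eriksen, Aug 18→Santos, Aug 19→Priya, Aug 20→Okafor, Aug 21→Wu, Aug 22→Santos, Aug 23→Eriksen, Aug 24→Ito, Aug 25→Wu, Aug 27→Kapoor, Aug 28→Jensen.
Loads: Santos 2/2, Ito 1/1, Eriksen 2/2, Jensen 1/1, Okafor 1/1, Priya 1/1, Kapoor 1/1, Wu 2/2.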